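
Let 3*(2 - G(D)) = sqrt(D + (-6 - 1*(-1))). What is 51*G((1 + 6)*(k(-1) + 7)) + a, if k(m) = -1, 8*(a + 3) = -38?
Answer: 377/4 - 17*sqrt(37) ≈ -9.1570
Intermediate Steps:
a = -31/4 (a = -3 + (1/8)*(-38) = -3 - 19/4 = -31/4 ≈ -7.7500)
G(D) = 2 - sqrt(-5 + D)/3 (G(D) = 2 - sqrt(D + (-6 - 1*(-1)))/3 = 2 - sqrt(D + (-6 + 1))/3 = 2 - sqrt(D - 5)/3 = 2 - sqrt(-5 + D)/3)
51*G((1 + 6)*(k(-1) + 7)) + a = 51*(2 - sqrt(-5 + (1 + 6)*(-1 + 7))/3) - 31/4 = 51*(2 - sqrt(-5 + 7*6)/3) - 31/4 = 51*(2 - sqrt(-5 + 42)/3) - 31/4 = 51*(2 - sqrt(37)/3) - 31/4 = (102 - 17*sqrt(37)) - 31/4 = 377/4 - 17*sqrt(37)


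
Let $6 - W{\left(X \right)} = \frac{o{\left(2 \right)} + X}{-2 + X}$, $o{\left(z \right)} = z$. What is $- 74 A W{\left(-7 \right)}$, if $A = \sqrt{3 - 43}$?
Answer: $- \frac{7252 i \sqrt{10}}{9} \approx - 2548.1 i$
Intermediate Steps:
$A = 2 i \sqrt{10}$ ($A = \sqrt{-40} = 2 i \sqrt{10} \approx 6.3246 i$)
$W{\left(X \right)} = 6 - \frac{2 + X}{-2 + X}$
$- 74 A W{\left(-7 \right)} = - 74 \cdot 2 i \sqrt{10} \frac{-14 + 5 \left(-7\right)}{-2 - 7} = - 148 i \sqrt{10} \frac{-14 - 35}{-9} = - 148 i \sqrt{10} \left(\left(- \frac{1}{9}\right) \left(-49\right)\right) = - 148 i \sqrt{10} \cdot \frac{49}{9} = - \frac{7252 i \sqrt{10}}{9}$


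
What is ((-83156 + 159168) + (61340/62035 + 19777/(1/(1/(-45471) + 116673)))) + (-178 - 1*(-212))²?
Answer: 1301806962865332022/564158697 ≈ 2.3075e+9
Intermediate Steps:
((-83156 + 159168) + (61340/62035 + 19777/(1/(1/(-45471) + 116673)))) + (-178 - 1*(-212))² = (76012 + (61340*(1/62035) + 19777/(1/(-1/45471 + 116673)))) + (-178 + 212)² = (76012 + (12268/12407 + 19777/(1/(5305237982/45471)))) + 34² = (76012 + (12268/12407 + 19777/(45471/5305237982))) + 1156 = (76012 + (12268/12407 + 19777*(5305237982/45471))) + 1156 = (76012 + (12268/12407 + 104921691570014/45471)) + 1156 = (76012 + 1301763427867001926/564158697) + 1156 = 1301806310697878290/564158697 + 1156 = 1301806962865332022/564158697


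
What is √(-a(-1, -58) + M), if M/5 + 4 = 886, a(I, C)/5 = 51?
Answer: √4155 ≈ 64.459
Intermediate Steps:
a(I, C) = 255 (a(I, C) = 5*51 = 255)
M = 4410 (M = -20 + 5*886 = -20 + 4430 = 4410)
√(-a(-1, -58) + M) = √(-1*255 + 4410) = √(-255 + 4410) = √4155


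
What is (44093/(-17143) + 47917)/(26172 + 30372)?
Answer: 58671217/69238128 ≈ 0.84738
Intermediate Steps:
(44093/(-17143) + 47917)/(26172 + 30372) = (44093*(-1/17143) + 47917)/56544 = (-6299/2449 + 47917)*(1/56544) = (117342434/2449)*(1/56544) = 58671217/69238128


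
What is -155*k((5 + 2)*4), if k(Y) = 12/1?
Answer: -1860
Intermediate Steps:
k(Y) = 12 (k(Y) = 12*1 = 12)
-155*k((5 + 2)*4) = -155*12 = -1860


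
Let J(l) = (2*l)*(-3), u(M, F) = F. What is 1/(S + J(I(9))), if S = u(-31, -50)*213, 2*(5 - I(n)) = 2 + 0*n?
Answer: -1/10674 ≈ -9.3686e-5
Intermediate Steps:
I(n) = 4 (I(n) = 5 - (2 + 0*n)/2 = 5 - (2 + 0)/2 = 5 - 1/2*2 = 5 - 1 = 4)
J(l) = -6*l
S = -10650 (S = -50*213 = -10650)
1/(S + J(I(9))) = 1/(-10650 - 6*4) = 1/(-10650 - 24) = 1/(-10674) = -1/10674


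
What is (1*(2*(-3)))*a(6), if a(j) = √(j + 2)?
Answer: -12*√2 ≈ -16.971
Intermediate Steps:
a(j) = √(2 + j)
(1*(2*(-3)))*a(6) = (1*(2*(-3)))*√(2 + 6) = (1*(-6))*√8 = -12*√2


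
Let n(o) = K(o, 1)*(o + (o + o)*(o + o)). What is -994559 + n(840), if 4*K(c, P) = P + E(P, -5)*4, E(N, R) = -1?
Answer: -3111989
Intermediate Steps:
K(c, P) = -1 + P/4 (K(c, P) = (P - 1*4)/4 = (P - 4)/4 = (-4 + P)/4 = -1 + P/4)
n(o) = -3*o² - 3*o/4 (n(o) = (-1 + (¼)*1)*(o + (o + o)*(o + o)) = (-1 + ¼)*(o + (2*o)*(2*o)) = -3*(o + 4*o²)/4 = -3*o² - 3*o/4)
-994559 + n(840) = -994559 - ¾*840*(1 + 4*840) = -994559 - ¾*840*(1 + 3360) = -994559 - ¾*840*3361 = -994559 - 2117430 = -3111989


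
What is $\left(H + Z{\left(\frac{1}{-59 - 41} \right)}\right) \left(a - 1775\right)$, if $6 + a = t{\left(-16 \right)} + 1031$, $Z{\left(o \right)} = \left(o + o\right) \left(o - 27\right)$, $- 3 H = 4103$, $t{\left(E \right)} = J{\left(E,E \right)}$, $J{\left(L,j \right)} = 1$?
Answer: $\frac{15359665853}{15000} \approx 1.024 \cdot 10^{6}$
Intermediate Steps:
$t{\left(E \right)} = 1$
$H = - \frac{4103}{3}$ ($H = \left(- \frac{1}{3}\right) 4103 = - \frac{4103}{3} \approx -1367.7$)
$Z{\left(o \right)} = 2 o \left(-27 + o\right)$
$a = 1026$ ($a = -6 + \left(1 + 1031\right) = -6 + 1032 = 1026$)
$\left(H + Z{\left(\frac{1}{-59 - 41} \right)}\right) \left(a - 1775\right) = \left(- \frac{4103}{3} + \frac{2 \left(-27 + \frac{1}{-59 - 41}\right)}{-59 - 41}\right) \left(1026 - 1775\right) = \left(- \frac{4103}{3} + \frac{2 \left(-27 + \frac{1}{-100}\right)}{-100}\right) \left(-749\right) = \left(- \frac{4103}{3} + 2 \left(- \frac{1}{100}\right) \left(-27 - \frac{1}{100}\right)\right) \left(-749\right) = \left(- \frac{4103}{3} + 2 \left(- \frac{1}{100}\right) \left(- \frac{2701}{100}\right)\right) \left(-749\right) = \left(- \frac{4103}{3} + \frac{2701}{5000}\right) \left(-749\right) = \left(- \frac{20506897}{15000}\right) \left(-749\right) = \frac{15359665853}{15000}$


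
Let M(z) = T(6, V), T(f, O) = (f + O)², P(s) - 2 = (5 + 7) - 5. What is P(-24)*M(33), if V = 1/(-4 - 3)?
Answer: 15129/49 ≈ 308.75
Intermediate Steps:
P(s) = 9 (P(s) = 2 + ((5 + 7) - 5) = 2 + (12 - 5) = 2 + 7 = 9)
V = -⅐ (V = 1/(-7) = -⅐ ≈ -0.14286)
T(f, O) = (O + f)²
M(z) = 1681/49 (M(z) = (-⅐ + 6)² = (41/7)² = 1681/49)
P(-24)*M(33) = 9*(1681/49) = 15129/49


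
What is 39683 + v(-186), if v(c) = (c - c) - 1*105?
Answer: 39578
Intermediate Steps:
v(c) = -105 (v(c) = 0 - 105 = -105)
39683 + v(-186) = 39683 - 105 = 39578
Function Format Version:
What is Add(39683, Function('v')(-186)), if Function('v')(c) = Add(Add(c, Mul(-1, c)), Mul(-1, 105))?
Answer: 39578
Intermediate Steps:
Function('v')(c) = -105 (Function('v')(c) = Add(0, -105) = -105)
Add(39683, Function('v')(-186)) = Add(39683, -105) = 39578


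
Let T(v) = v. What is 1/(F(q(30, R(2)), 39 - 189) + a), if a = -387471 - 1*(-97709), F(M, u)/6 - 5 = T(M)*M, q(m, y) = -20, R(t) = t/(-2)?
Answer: -1/287332 ≈ -3.4803e-6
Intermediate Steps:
R(t) = -t/2 (R(t) = t*(-½) = -t/2)
F(M, u) = 30 + 6*M² (F(M, u) = 30 + 6*(M*M) = 30 + 6*M²)
a = -289762 (a = -387471 + 97709 = -289762)
1/(F(q(30, R(2)), 39 - 189) + a) = 1/((30 + 6*(-20)²) - 289762) = 1/((30 + 6*400) - 289762) = 1/((30 + 2400) - 289762) = 1/(2430 - 289762) = 1/(-287332) = -1/287332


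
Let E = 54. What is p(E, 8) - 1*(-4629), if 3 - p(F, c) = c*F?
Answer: 4200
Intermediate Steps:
p(F, c) = 3 - F*c (p(F, c) = 3 - c*F = 3 - F*c)
p(E, 8) - 1*(-4629) = (3 - 1*54*8) - 1*(-4629) = (3 - 432) + 4629 = -429 + 4629 = 4200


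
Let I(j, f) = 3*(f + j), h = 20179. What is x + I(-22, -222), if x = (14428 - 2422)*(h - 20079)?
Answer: 1199868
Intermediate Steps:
I(j, f) = 3*f + 3*j
x = 1200600 (x = (14428 - 2422)*(20179 - 20079) = 12006*100 = 1200600)
x + I(-22, -222) = 1200600 + (3*(-222) + 3*(-22)) = 1200600 + (-666 - 66) = 1200600 - 732 = 1199868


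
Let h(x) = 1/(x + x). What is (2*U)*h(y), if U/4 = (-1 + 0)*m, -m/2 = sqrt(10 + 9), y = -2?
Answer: -4*sqrt(19) ≈ -17.436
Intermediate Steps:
m = -2*sqrt(19) (m = -2*sqrt(10 + 9) = -2*sqrt(19) ≈ -8.7178)
h(x) = 1/(2*x)
U = 8*sqrt(19) (U = 4*((-1 + 0)*(-2*sqrt(19))) = 4*(-(-2)*sqrt(19)) = 4*(2*sqrt(19)) = 8*sqrt(19) ≈ 34.871)
(2*U)*h(y) = (2*(8*sqrt(19)))*((1/2)/(-2)) = (16*sqrt(19))*((1/2)*(-1/2)) = (16*sqrt(19))*(-1/4) = -4*sqrt(19)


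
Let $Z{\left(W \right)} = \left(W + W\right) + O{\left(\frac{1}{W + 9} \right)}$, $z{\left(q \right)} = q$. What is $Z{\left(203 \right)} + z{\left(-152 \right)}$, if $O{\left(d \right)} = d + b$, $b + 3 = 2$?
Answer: $\frac{53637}{212} \approx 253.0$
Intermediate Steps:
$b = -1$ ($b = -3 + 2 = -1$)
$O{\left(d \right)} = -1 + d$ ($O{\left(d \right)} = d - 1 = -1 + d$)
$Z{\left(W \right)} = -1 + \frac{1}{9 + W} + 2 W$ ($Z{\left(W \right)} = \left(W + W\right) - \left(1 - \frac{1}{W + 9}\right) = 2 W - \left(1 - \frac{1}{9 + W}\right) = -1 + \frac{1}{9 + W} + 2 W$)
$Z{\left(203 \right)} + z{\left(-152 \right)} = \frac{1 + \left(-1 + 2 \cdot 203\right) \left(9 + 203\right)}{9 + 203} - 152 = \frac{1 + \left(-1 + 406\right) 212}{212} - 152 = \frac{1 + 405 \cdot 212}{212} - 152 = \frac{1 + 85860}{212} - 152 = \frac{1}{212} \cdot 85861 - 152 = \frac{85861}{212} - 152 = \frac{53637}{212}$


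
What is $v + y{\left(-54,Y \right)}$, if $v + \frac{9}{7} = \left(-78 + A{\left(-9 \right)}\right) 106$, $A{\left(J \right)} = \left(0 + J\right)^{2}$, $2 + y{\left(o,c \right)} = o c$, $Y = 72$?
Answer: $- \frac{25013}{7} \approx -3573.3$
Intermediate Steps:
$y{\left(o,c \right)} = -2 + c o$ ($y{\left(o,c \right)} = -2 + o c = -2 + c o$)
$A{\left(J \right)} = J^{2}$
$v = \frac{2217}{7}$ ($v = - \frac{9}{7} + \left(-78 + \left(-9\right)^{2}\right) 106 = - \frac{9}{7} + \left(-78 + 81\right) 106 = - \frac{9}{7} + 3 \cdot 106 = - \frac{9}{7} + 318 = \frac{2217}{7} \approx 316.71$)
$v + y{\left(-54,Y \right)} = \frac{2217}{7} + \left(-2 + 72 \left(-54\right)\right) = \frac{2217}{7} - 3890 = - \frac{25013}{7}$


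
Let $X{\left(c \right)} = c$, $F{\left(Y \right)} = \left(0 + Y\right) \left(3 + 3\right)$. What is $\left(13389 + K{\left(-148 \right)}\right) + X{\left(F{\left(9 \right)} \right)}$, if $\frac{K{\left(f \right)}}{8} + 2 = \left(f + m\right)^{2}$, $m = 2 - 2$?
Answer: $188659$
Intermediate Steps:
$m = 0$ ($m = 2 - 2 = 0$)
$F{\left(Y \right)} = 6 Y$ ($F{\left(Y \right)} = Y 6 = 6 Y$)
$K{\left(f \right)} = -16 + 8 f^{2}$ ($K{\left(f \right)} = -16 + 8 \left(f + 0\right)^{2} = -16 + 8 f^{2}$)
$\left(13389 + K{\left(-148 \right)}\right) + X{\left(F{\left(9 \right)} \right)} = \left(13389 - \left(16 - 8 \left(-148\right)^{2}\right)\right) + 6 \cdot 9 = \left(13389 + \left(-16 + 8 \cdot 21904\right)\right) + 54 = \left(13389 + \left(-16 + 175232\right)\right) + 54 = \left(13389 + 175216\right) + 54 = 188605 + 54 = 188659$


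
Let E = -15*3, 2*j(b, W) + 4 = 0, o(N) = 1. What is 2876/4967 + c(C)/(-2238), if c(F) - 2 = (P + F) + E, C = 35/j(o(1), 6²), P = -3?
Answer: 13503785/22232292 ≈ 0.60740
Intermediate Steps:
j(b, W) = -2 (j(b, W) = -2 + (½)*0 = -2 + 0 = -2)
E = -45
C = -35/2 (C = 35/(-2) = 35*(-½) = -35/2 ≈ -17.500)
c(F) = -46 + F (c(F) = 2 + ((-3 + F) - 45) = 2 + (-48 + F) = -46 + F)
2876/4967 + c(C)/(-2238) = 2876/4967 + (-46 - 35/2)/(-2238) = 2876*(1/4967) - 127/2*(-1/2238) = 2876/4967 + 127/4476 = 13503785/22232292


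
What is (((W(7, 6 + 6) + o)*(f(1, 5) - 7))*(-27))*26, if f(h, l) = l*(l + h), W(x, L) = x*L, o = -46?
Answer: -613548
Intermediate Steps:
W(x, L) = L*x
f(h, l) = l*(h + l)
(((W(7, 6 + 6) + o)*(f(1, 5) - 7))*(-27))*26 = ((((6 + 6)*7 - 46)*(5*(1 + 5) - 7))*(-27))*26 = (((12*7 - 46)*(5*6 - 7))*(-27))*26 = (((84 - 46)*(30 - 7))*(-27))*26 = ((38*23)*(-27))*26 = (874*(-27))*26 = -23598*26 = -613548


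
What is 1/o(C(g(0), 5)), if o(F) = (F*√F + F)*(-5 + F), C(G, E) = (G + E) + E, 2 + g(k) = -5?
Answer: 1/12 - √3/12 ≈ -0.061004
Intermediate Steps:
g(k) = -7 (g(k) = -2 - 5 = -7)
C(G, E) = G + 2*E (C(G, E) = (E + G) + E = G + 2*E)
o(F) = (-5 + F)*(F + F^(3/2)) (o(F) = (F^(3/2) + F)*(-5 + F) = (F + F^(3/2))*(-5 + F) = (-5 + F)*(F + F^(3/2)))
1/o(C(g(0), 5)) = 1/((-7 + 2*5)² + (-7 + 2*5)^(5/2) - 5*(-7 + 2*5) - 5*(-7 + 2*5)^(3/2)) = 1/((-7 + 10)² + (-7 + 10)^(5/2) - 5*(-7 + 10) - 5*(-7 + 10)^(3/2)) = 1/(3² + 3^(5/2) - 5*3 - 15*√3) = 1/(9 + 9*√3 - 15 - 15*√3) = 1/(-6 - 6*√3)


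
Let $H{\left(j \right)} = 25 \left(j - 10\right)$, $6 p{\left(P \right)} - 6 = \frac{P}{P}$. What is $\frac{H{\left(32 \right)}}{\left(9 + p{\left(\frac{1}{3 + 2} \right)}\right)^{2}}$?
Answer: $\frac{19800}{3721} \approx 5.3212$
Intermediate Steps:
$p{\left(P \right)} = \frac{7}{6}$ ($p{\left(P \right)} = 1 + \frac{P \frac{1}{P}}{6} = 1 + \frac{1}{6} \cdot 1 = 1 + \frac{1}{6} = \frac{7}{6}$)
$H{\left(j \right)} = -250 + 25 j$ ($H{\left(j \right)} = 25 \left(-10 + j\right) = -250 + 25 j$)
$\frac{H{\left(32 \right)}}{\left(9 + p{\left(\frac{1}{3 + 2} \right)}\right)^{2}} = \frac{-250 + 25 \cdot 32}{\left(9 + \frac{7}{6}\right)^{2}} = \frac{-250 + 800}{\left(\frac{61}{6}\right)^{2}} = \frac{550}{\frac{3721}{36}} = 550 \cdot \frac{36}{3721} = \frac{19800}{3721}$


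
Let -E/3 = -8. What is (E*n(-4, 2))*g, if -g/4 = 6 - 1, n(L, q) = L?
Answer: 1920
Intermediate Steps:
E = 24 (E = -3*(-8) = 24)
g = -20 (g = -4*(6 - 1) = -4*5 = -20)
(E*n(-4, 2))*g = (24*(-4))*(-20) = -96*(-20) = 1920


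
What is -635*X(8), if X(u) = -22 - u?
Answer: 19050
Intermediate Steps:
-635*X(8) = -635*(-22 - 1*8) = -635*(-22 - 8) = -635*(-30) = 19050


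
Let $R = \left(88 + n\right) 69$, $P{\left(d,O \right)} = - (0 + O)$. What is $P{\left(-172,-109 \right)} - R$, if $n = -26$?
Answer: $-4169$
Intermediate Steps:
$P{\left(d,O \right)} = - O$
$R = 4278$ ($R = \left(88 - 26\right) 69 = 62 \cdot 69 = 4278$)
$P{\left(-172,-109 \right)} - R = \left(-1\right) \left(-109\right) - 4278 = 109 - 4278 = -4169$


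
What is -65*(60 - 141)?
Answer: 5265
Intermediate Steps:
-65*(60 - 141) = -65*(-81) = 5265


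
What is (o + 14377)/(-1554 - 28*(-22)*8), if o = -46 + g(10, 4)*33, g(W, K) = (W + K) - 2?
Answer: 14727/3374 ≈ 4.3648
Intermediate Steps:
g(W, K) = -2 + K + W (g(W, K) = (K + W) - 2 = -2 + K + W)
o = 350 (o = -46 + (-2 + 4 + 10)*33 = -46 + 12*33 = -46 + 396 = 350)
(o + 14377)/(-1554 - 28*(-22)*8) = (350 + 14377)/(-1554 - 28*(-22)*8) = 14727/(-1554 + 616*8) = 14727/(-1554 + 4928) = 14727/3374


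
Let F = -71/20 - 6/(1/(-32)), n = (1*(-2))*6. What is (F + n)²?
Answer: 12453841/400 ≈ 31135.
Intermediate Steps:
n = -12 (n = -2*6 = -12)
F = 3769/20 (F = -71*1/20 - 6/(-1/32) = -71/20 - 6*(-32) = -71/20 + 192 = 3769/20 ≈ 188.45)
(F + n)² = (3769/20 - 12)² = (3529/20)² = 12453841/400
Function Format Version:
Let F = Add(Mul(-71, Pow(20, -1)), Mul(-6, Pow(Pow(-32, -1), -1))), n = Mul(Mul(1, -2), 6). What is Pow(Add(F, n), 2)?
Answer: Rational(12453841, 400) ≈ 31135.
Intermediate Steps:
n = -12 (n = Mul(-2, 6) = -12)
F = Rational(3769, 20) (F = Add(Mul(-71, Rational(1, 20)), Mul(-6, Pow(Rational(-1, 32), -1))) = Add(Rational(-71, 20), Mul(-6, -32)) = Add(Rational(-71, 20), 192) = Rational(3769, 20) ≈ 188.45)
Pow(Add(F, n), 2) = Pow(Add(Rational(3769, 20), -12), 2) = Pow(Rational(3529, 20), 2) = Rational(12453841, 400)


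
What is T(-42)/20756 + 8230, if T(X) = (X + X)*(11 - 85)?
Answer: 42707024/5189 ≈ 8230.3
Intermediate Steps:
T(X) = -148*X (T(X) = (2*X)*(-74) = -148*X)
T(-42)/20756 + 8230 = -148*(-42)/20756 + 8230 = 6216*(1/20756) + 8230 = 1554/5189 + 8230 = 42707024/5189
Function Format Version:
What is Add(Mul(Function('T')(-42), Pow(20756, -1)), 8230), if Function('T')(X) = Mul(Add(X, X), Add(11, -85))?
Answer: Rational(42707024, 5189) ≈ 8230.3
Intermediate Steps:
Function('T')(X) = Mul(-148, X) (Function('T')(X) = Mul(Mul(2, X), -74) = Mul(-148, X))
Add(Mul(Function('T')(-42), Pow(20756, -1)), 8230) = Add(Mul(Mul(-148, -42), Pow(20756, -1)), 8230) = Add(Mul(6216, Rational(1, 20756)), 8230) = Add(Rational(1554, 5189), 8230) = Rational(42707024, 5189)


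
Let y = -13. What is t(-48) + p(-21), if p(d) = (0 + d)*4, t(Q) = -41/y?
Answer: -1051/13 ≈ -80.846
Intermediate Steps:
t(Q) = 41/13 (t(Q) = -41/(-13) = -41*(-1/13) = 41/13)
p(d) = 4*d (p(d) = d*4 = 4*d)
t(-48) + p(-21) = 41/13 + 4*(-21) = 41/13 - 84 = -1051/13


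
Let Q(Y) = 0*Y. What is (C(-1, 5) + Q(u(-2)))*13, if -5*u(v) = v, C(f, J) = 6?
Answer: 78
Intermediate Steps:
u(v) = -v/5
Q(Y) = 0
(C(-1, 5) + Q(u(-2)))*13 = (6 + 0)*13 = 6*13 = 78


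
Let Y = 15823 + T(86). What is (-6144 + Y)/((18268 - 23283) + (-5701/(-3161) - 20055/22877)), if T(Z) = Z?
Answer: -235382711235/120862890011 ≈ -1.9475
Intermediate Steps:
Y = 15909 (Y = 15823 + 86 = 15909)
(-6144 + Y)/((18268 - 23283) + (-5701/(-3161) - 20055/22877)) = (-6144 + 15909)/((18268 - 23283) + (-5701/(-3161) - 20055/22877)) = 9765/(-5015 + (-5701*(-1/3161) - 20055*1/22877)) = 9765/(-5015 + (5701/3161 - 20055/22877)) = 9765/(-5015 + 67027922/72314197) = 9765/(-362588670033/72314197) = 9765*(-72314197/362588670033) = -235382711235/120862890011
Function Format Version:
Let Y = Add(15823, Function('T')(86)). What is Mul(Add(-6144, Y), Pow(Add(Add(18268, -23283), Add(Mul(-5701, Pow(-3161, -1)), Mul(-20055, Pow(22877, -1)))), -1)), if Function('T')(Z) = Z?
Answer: Rational(-235382711235, 120862890011) ≈ -1.9475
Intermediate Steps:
Y = 15909 (Y = Add(15823, 86) = 15909)
Mul(Add(-6144, Y), Pow(Add(Add(18268, -23283), Add(Mul(-5701, Pow(-3161, -1)), Mul(-20055, Pow(22877, -1)))), -1)) = Mul(Add(-6144, 15909), Pow(Add(Add(18268, -23283), Add(Mul(-5701, Pow(-3161, -1)), Mul(-20055, Pow(22877, -1)))), -1)) = Mul(9765, Pow(Add(-5015, Add(Mul(-5701, Rational(-1, 3161)), Mul(-20055, Rational(1, 22877)))), -1)) = Mul(9765, Pow(Add(-5015, Add(Rational(5701, 3161), Rational(-20055, 22877))), -1)) = Mul(9765, Pow(Add(-5015, Rational(67027922, 72314197)), -1)) = Mul(9765, Pow(Rational(-362588670033, 72314197), -1)) = Mul(9765, Rational(-72314197, 362588670033)) = Rational(-235382711235, 120862890011)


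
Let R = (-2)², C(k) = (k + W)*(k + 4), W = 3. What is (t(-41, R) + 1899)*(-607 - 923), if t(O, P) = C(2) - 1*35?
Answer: -2897820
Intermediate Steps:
C(k) = (3 + k)*(4 + k) (C(k) = (k + 3)*(k + 4) = (3 + k)*(4 + k))
R = 4
t(O, P) = -5 (t(O, P) = (12 + 2² + 7*2) - 1*35 = (12 + 4 + 14) - 35 = 30 - 35 = -5)
(t(-41, R) + 1899)*(-607 - 923) = (-5 + 1899)*(-607 - 923) = 1894*(-1530) = -2897820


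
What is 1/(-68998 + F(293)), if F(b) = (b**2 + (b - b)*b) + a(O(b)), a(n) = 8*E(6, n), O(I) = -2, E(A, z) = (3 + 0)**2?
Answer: 1/16923 ≈ 5.9091e-5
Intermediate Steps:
E(A, z) = 9 (E(A, z) = 3**2 = 9)
a(n) = 72 (a(n) = 8*9 = 72)
F(b) = 72 + b**2 (F(b) = (b**2 + (b - b)*b) + 72 = (b**2 + 0*b) + 72 = (b**2 + 0) + 72 = b**2 + 72 = 72 + b**2)
1/(-68998 + F(293)) = 1/(-68998 + (72 + 293**2)) = 1/(-68998 + (72 + 85849)) = 1/(-68998 + 85921) = 1/16923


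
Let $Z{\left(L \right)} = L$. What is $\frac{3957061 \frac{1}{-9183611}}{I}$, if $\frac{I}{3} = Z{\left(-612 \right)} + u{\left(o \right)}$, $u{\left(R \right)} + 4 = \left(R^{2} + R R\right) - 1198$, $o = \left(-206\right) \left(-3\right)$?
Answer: $- \frac{3957061}{20994671474322} \approx -1.8848 \cdot 10^{-7}$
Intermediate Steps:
$o = 618$
$u{\left(R \right)} = -1202 + 2 R^{2}$ ($u{\left(R \right)} = -4 - \left(1198 - R^{2} - R R\right) = -4 + \left(\left(R^{2} + R^{2}\right) - 1198\right) = -4 + \left(2 R^{2} - 1198\right) = -4 + \left(-1198 + 2 R^{2}\right) = -1202 + 2 R^{2}$)
$I = 2286102$ ($I = 3 \left(-612 - \left(1202 - 2 \cdot 618^{2}\right)\right) = 3 \left(-612 + \left(-1202 + 2 \cdot 381924\right)\right) = 3 \left(-612 + \left(-1202 + 763848\right)\right) = 3 \left(-612 + 762646\right) = 3 \cdot 762034 = 2286102$)
$\frac{3957061 \frac{1}{-9183611}}{I} = \frac{3957061 \frac{1}{-9183611}}{2286102} = 3957061 \left(- \frac{1}{9183611}\right) \frac{1}{2286102} = \left(- \frac{3957061}{9183611}\right) \frac{1}{2286102} = - \frac{3957061}{20994671474322}$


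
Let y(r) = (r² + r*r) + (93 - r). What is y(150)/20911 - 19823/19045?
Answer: 441420682/398249995 ≈ 1.1084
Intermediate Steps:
y(r) = 93 - r + 2*r² (y(r) = (r² + r²) + (93 - r) = 2*r² + (93 - r) = 93 - r + 2*r²)
y(150)/20911 - 19823/19045 = (93 - 1*150 + 2*150²)/20911 - 19823/19045 = (93 - 150 + 2*22500)*(1/20911) - 19823*1/19045 = (93 - 150 + 45000)*(1/20911) - 19823/19045 = 44943*(1/20911) - 19823/19045 = 44943/20911 - 19823/19045 = 441420682/398249995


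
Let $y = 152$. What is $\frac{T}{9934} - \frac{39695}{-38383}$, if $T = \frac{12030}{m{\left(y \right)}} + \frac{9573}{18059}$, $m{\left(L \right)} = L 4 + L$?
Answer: $\frac{542073589409995}{523323650197448} \approx 1.0358$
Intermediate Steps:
$m{\left(L \right)} = 5 L$ ($m{\left(L \right)} = 4 L + L = 5 L$)
$T = \frac{22452525}{1372484}$ ($T = \frac{12030}{5 \cdot 152} + \frac{9573}{18059} = \frac{12030}{760} + 9573 \cdot \frac{1}{18059} = 12030 \cdot \frac{1}{760} + \frac{9573}{18059} = \frac{1203}{76} + \frac{9573}{18059} = \frac{22452525}{1372484} \approx 16.359$)
$\frac{T}{9934} - \frac{39695}{-38383} = \frac{22452525}{1372484 \cdot 9934} - \frac{39695}{-38383} = \frac{22452525}{1372484} \cdot \frac{1}{9934} - - \frac{39695}{38383} = \frac{22452525}{13634256056} + \frac{39695}{38383} = \frac{542073589409995}{523323650197448}$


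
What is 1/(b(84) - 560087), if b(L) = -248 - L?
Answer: -1/560419 ≈ -1.7844e-6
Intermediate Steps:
1/(b(84) - 560087) = 1/((-248 - 1*84) - 560087) = 1/((-248 - 84) - 560087) = 1/(-332 - 560087) = 1/(-560419) = -1/560419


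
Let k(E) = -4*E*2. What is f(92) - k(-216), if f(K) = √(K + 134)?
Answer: -1728 + √226 ≈ -1713.0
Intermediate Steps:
f(K) = √(134 + K)
k(E) = -8*E
f(92) - k(-216) = √(134 + 92) - (-8)*(-216) = √226 - 1*1728 = √226 - 1728 = -1728 + √226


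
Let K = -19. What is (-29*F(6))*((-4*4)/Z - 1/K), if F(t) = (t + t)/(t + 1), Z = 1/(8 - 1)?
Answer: 740196/133 ≈ 5565.4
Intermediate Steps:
Z = 1/7 ≈ 0.14286
F(t) = 2*t/(1 + t) (F(t) = (2*t)/(1 + t) = 2*t/(1 + t))
(-29*F(6))*((-4*4)/Z - 1/K) = (-58*6/(1 + 6))*((-4*4)/(1/7) - 1/(-19)) = (-58*6/7)*(-16*7 - 1*(-1/19)) = (-58*6/7)*(-112 + 1/19) = -29*12/7*(-2127/19) = -348/7*(-2127/19) = 740196/133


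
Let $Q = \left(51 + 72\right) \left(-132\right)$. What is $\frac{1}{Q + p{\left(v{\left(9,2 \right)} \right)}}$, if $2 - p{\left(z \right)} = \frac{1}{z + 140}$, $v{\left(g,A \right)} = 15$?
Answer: $- \frac{155}{2516271} \approx -6.1599 \cdot 10^{-5}$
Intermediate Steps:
$Q = -16236$ ($Q = 123 \left(-132\right) = -16236$)
$p{\left(z \right)} = 2 - \frac{1}{140 + z}$ ($p{\left(z \right)} = 2 - \frac{1}{z + 140} = 2 - \frac{1}{140 + z}$)
$\frac{1}{Q + p{\left(v{\left(9,2 \right)} \right)}} = \frac{1}{-16236 + \frac{279 + 2 \cdot 15}{140 + 15}} = \frac{1}{-16236 + \frac{279 + 30}{155}} = \frac{1}{-16236 + \frac{1}{155} \cdot 309} = \frac{1}{-16236 + \frac{309}{155}} = \frac{1}{- \frac{2516271}{155}} = - \frac{155}{2516271}$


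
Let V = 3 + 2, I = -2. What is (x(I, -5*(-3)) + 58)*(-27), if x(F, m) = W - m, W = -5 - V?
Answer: -891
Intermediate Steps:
V = 5
W = -10 (W = -5 - 1*5 = -5 - 5 = -10)
x(F, m) = -10 - m
(x(I, -5*(-3)) + 58)*(-27) = ((-10 - (-5)*(-3)) + 58)*(-27) = ((-10 - 1*15) + 58)*(-27) = ((-10 - 15) + 58)*(-27) = (-25 + 58)*(-27) = 33*(-27) = -891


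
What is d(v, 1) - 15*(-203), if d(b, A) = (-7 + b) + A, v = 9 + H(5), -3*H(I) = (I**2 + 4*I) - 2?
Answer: 9101/3 ≈ 3033.7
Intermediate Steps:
H(I) = 2/3 - 4*I/3 - I**2/3 (H(I) = -((I**2 + 4*I) - 2)/3 = -(-2 + I**2 + 4*I)/3 = 2/3 - 4*I/3 - I**2/3)
v = -16/3 (v = 9 + (2/3 - 4/3*5 - 1/3*5**2) = 9 + (2/3 - 20/3 - 1/3*25) = 9 + (2/3 - 20/3 - 25/3) = 9 - 43/3 = -16/3 ≈ -5.3333)
d(b, A) = -7 + A + b
d(v, 1) - 15*(-203) = (-7 + 1 - 16/3) - 15*(-203) = -34/3 + 3045 = 9101/3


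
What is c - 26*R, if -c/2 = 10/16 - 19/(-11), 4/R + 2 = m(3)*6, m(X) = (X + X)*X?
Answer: -13259/2332 ≈ -5.6857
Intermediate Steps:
m(X) = 2*X² (m(X) = (2*X)*X = 2*X²)
R = 2/53 (R = 4/(-2 + (2*3²)*6) = 4/(-2 + (2*9)*6) = 4/(-2 + 18*6) = 4/(-2 + 108) = 4/106 = 4*(1/106) = 2/53 ≈ 0.037736)
c = -207/44 (c = -2*(10/16 - 19/(-11)) = -2*(10*(1/16) - 19*(-1/11)) = -2*(5/8 + 19/11) = -2*207/88 = -207/44 ≈ -4.7045)
c - 26*R = -207/44 - 26*2/53 = -207/44 - 52/53 = -13259/2332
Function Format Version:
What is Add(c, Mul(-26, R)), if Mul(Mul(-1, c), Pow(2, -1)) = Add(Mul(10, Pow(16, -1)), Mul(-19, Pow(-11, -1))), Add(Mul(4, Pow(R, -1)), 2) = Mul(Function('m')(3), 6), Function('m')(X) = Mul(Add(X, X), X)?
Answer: Rational(-13259, 2332) ≈ -5.6857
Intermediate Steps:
Function('m')(X) = Mul(2, Pow(X, 2)) (Function('m')(X) = Mul(Mul(2, X), X) = Mul(2, Pow(X, 2)))
R = Rational(2, 53) (R = Mul(4, Pow(Add(-2, Mul(Mul(2, Pow(3, 2)), 6)), -1)) = Mul(4, Pow(Add(-2, Mul(Mul(2, 9), 6)), -1)) = Mul(4, Pow(Add(-2, Mul(18, 6)), -1)) = Mul(4, Pow(Add(-2, 108), -1)) = Mul(4, Pow(106, -1)) = Mul(4, Rational(1, 106)) = Rational(2, 53) ≈ 0.037736)
c = Rational(-207, 44) (c = Mul(-2, Add(Mul(10, Pow(16, -1)), Mul(-19, Pow(-11, -1)))) = Mul(-2, Add(Mul(10, Rational(1, 16)), Mul(-19, Rational(-1, 11)))) = Mul(-2, Add(Rational(5, 8), Rational(19, 11))) = Mul(-2, Rational(207, 88)) = Rational(-207, 44) ≈ -4.7045)
Add(c, Mul(-26, R)) = Add(Rational(-207, 44), Mul(-26, Rational(2, 53))) = Add(Rational(-207, 44), Rational(-52, 53)) = Rational(-13259, 2332)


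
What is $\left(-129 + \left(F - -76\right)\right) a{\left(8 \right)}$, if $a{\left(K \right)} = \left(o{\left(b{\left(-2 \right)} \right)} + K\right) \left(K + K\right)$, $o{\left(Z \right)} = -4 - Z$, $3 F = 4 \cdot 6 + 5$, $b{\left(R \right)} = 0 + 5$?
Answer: $\frac{2080}{3} \approx 693.33$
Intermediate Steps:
$b{\left(R \right)} = 5$
$F = \frac{29}{3}$ ($F = \frac{4 \cdot 6 + 5}{3} = \frac{24 + 5}{3} = \frac{1}{3} \cdot 29 = \frac{29}{3} \approx 9.6667$)
$a{\left(K \right)} = 2 K \left(-9 + K\right)$ ($a{\left(K \right)} = \left(\left(-4 - 5\right) + K\right) \left(K + K\right) = \left(\left(-4 - 5\right) + K\right) 2 K = \left(-9 + K\right) 2 K = 2 K \left(-9 + K\right)$)
$\left(-129 + \left(F - -76\right)\right) a{\left(8 \right)} = \left(-129 + \left(\frac{29}{3} - -76\right)\right) 2 \cdot 8 \left(-9 + 8\right) = \left(-129 + \left(\frac{29}{3} + 76\right)\right) 2 \cdot 8 \left(-1\right) = \left(-129 + \frac{257}{3}\right) \left(-16\right) = \left(- \frac{130}{3}\right) \left(-16\right) = \frac{2080}{3}$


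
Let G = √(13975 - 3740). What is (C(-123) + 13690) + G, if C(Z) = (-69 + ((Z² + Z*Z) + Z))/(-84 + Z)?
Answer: 934588/69 + √10235 ≈ 13646.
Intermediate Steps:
G = √10235 ≈ 101.17
C(Z) = (-69 + Z + 2*Z²)/(-84 + Z) (C(Z) = (-69 + ((Z² + Z²) + Z))/(-84 + Z) = (-69 + (2*Z² + Z))/(-84 + Z) = (-69 + (Z + 2*Z²))/(-84 + Z) = (-69 + Z + 2*Z²)/(-84 + Z))
(C(-123) + 13690) + G = ((-69 - 123 + 2*(-123)²)/(-84 - 123) + 13690) + √10235 = ((-69 - 123 + 2*15129)/(-207) + 13690) + √10235 = (-(-69 - 123 + 30258)/207 + 13690) + √10235 = (-1/207*30066 + 13690) + √10235 = (-10022/69 + 13690) + √10235 = 934588/69 + √10235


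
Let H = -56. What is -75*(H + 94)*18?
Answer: -51300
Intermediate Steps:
-75*(H + 94)*18 = -75*(-56 + 94)*18 = -75*38*18 = -2850*18 = -51300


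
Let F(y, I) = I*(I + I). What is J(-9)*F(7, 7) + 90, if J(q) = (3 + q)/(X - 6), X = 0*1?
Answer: 188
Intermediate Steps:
F(y, I) = 2*I² (F(y, I) = I*(2*I) = 2*I²)
X = 0
J(q) = -½ - q/6 (J(q) = (3 + q)/(0 - 6) = (3 + q)/(-6) = (3 + q)*(-⅙) = -½ - q/6)
J(-9)*F(7, 7) + 90 = (-½ - ⅙*(-9))*(2*7²) + 90 = (-½ + 3/2)*(2*49) + 90 = 1*98 + 90 = 98 + 90 = 188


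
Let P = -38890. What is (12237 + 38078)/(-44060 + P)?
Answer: -10063/16590 ≈ -0.60657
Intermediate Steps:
(12237 + 38078)/(-44060 + P) = (12237 + 38078)/(-44060 - 38890) = 50315/(-82950) = 50315*(-1/82950) = -10063/16590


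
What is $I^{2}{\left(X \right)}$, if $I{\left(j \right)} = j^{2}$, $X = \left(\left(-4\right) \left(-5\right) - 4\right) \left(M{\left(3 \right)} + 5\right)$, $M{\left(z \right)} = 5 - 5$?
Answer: $40960000$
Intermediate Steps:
$M{\left(z \right)} = 0$
$X = 80$ ($X = \left(\left(-4\right) \left(-5\right) - 4\right) \left(0 + 5\right) = \left(20 - 4\right) 5 = 16 \cdot 5 = 80$)
$I^{2}{\left(X \right)} = \left(80^{2}\right)^{2} = 6400^{2} = 40960000$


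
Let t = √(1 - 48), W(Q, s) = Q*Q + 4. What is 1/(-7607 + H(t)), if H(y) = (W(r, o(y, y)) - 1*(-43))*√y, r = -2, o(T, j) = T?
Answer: -1/(7607 - 51*47^(¼)*√I) ≈ -0.00013309 - 1.6728e-6*I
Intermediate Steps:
W(Q, s) = 4 + Q² (W(Q, s) = Q² + 4 = 4 + Q²)
t = I*√47 (t = √(-47) = I*√47 ≈ 6.8557*I)
H(y) = 51*√y (H(y) = ((4 + (-2)²) - 1*(-43))*√y = ((4 + 4) + 43)*√y = (8 + 43)*√y = 51*√y)
1/(-7607 + H(t)) = 1/(-7607 + 51*√(I*√47)) = 1/(-7607 + 51*(47^(¼)*√I)) = 1/(-7607 + 51*47^(¼)*√I)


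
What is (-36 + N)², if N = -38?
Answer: 5476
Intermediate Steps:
(-36 + N)² = (-36 - 38)² = (-74)² = 5476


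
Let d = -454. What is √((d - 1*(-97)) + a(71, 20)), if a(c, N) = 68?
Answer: 17*I ≈ 17.0*I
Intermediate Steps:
√((d - 1*(-97)) + a(71, 20)) = √((-454 - 1*(-97)) + 68) = √((-454 + 97) + 68) = √(-357 + 68) = √(-289) = 17*I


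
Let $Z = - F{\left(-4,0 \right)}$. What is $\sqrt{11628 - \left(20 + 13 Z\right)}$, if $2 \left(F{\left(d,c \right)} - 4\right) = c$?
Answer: $2 \sqrt{2915} \approx 107.98$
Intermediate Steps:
$F{\left(d,c \right)} = 4 + \frac{c}{2}$
$Z = -4$ ($Z = - (4 + \frac{1}{2} \cdot 0) = - (4 + 0) = \left(-1\right) 4 = -4$)
$\sqrt{11628 - \left(20 + 13 Z\right)} = \sqrt{11628 - -32} = \sqrt{11628 + \left(-20 + 52\right)} = \sqrt{11628 + 32} = \sqrt{11660} = 2 \sqrt{2915}$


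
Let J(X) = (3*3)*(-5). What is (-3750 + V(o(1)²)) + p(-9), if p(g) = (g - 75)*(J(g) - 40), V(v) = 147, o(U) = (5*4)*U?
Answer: 3537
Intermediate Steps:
o(U) = 20*U
J(X) = -45 (J(X) = 9*(-5) = -45)
p(g) = 6375 - 85*g (p(g) = (g - 75)*(-45 - 40) = (-75 + g)*(-85) = 6375 - 85*g)
(-3750 + V(o(1)²)) + p(-9) = (-3750 + 147) + (6375 - 85*(-9)) = -3603 + (6375 + 765) = -3603 + 7140 = 3537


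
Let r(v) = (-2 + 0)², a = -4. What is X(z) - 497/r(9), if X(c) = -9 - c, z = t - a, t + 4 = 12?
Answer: -581/4 ≈ -145.25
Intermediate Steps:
r(v) = 4 (r(v) = (-2)² = 4)
t = 8 (t = -4 + 12 = 8)
z = 12 (z = 8 - 1*(-4) = 8 + 4 = 12)
X(z) - 497/r(9) = (-9 - 1*12) - 497/4 = (-9 - 12) - 497*¼ = -21 - 497/4 = -581/4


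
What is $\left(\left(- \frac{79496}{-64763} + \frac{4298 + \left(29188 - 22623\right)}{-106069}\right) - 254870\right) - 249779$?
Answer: $- \frac{3466601187521148}{6869346647} \approx -5.0465 \cdot 10^{5}$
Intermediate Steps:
$\left(\left(- \frac{79496}{-64763} + \frac{4298 + \left(29188 - 22623\right)}{-106069}\right) - 254870\right) - 249779 = \left(\left(\left(-79496\right) \left(- \frac{1}{64763}\right) + \left(4298 + 6565\right) \left(- \frac{1}{106069}\right)\right) - 254870\right) - 249779 = \left(\left(\frac{79496}{64763} + 10863 \left(- \frac{1}{106069}\right)\right) - 254870\right) - 249779 = \left(\left(\frac{79496}{64763} - \frac{10863}{106069}\right) - 254870\right) - 249779 = \left(\frac{7728540755}{6869346647} - 254870\right) - 249779 = - \frac{1750782651380135}{6869346647} - 249779 = - \frac{3466601187521148}{6869346647}$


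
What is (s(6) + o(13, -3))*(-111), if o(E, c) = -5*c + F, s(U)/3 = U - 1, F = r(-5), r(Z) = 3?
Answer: -3663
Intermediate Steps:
F = 3
s(U) = -3 + 3*U (s(U) = 3*(U - 1) = 3*(-1 + U) = -3 + 3*U)
o(E, c) = 3 - 5*c (o(E, c) = -5*c + 3 = 3 - 5*c)
(s(6) + o(13, -3))*(-111) = ((-3 + 3*6) + (3 - 5*(-3)))*(-111) = ((-3 + 18) + (3 + 15))*(-111) = (15 + 18)*(-111) = 33*(-111) = -3663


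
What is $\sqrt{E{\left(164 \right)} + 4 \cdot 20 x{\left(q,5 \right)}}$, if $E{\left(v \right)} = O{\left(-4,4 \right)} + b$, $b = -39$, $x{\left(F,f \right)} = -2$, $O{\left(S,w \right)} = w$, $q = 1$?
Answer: $i \sqrt{195} \approx 13.964 i$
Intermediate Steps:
$E{\left(v \right)} = -35$ ($E{\left(v \right)} = 4 - 39 = -35$)
$\sqrt{E{\left(164 \right)} + 4 \cdot 20 x{\left(q,5 \right)}} = \sqrt{-35 + 4 \cdot 20 \left(-2\right)} = \sqrt{-35 + 80 \left(-2\right)} = \sqrt{-35 - 160} = \sqrt{-195} = i \sqrt{195}$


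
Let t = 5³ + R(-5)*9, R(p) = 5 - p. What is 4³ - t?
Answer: -151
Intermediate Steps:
t = 215 (t = 5³ + (5 - 1*(-5))*9 = 125 + (5 + 5)*9 = 125 + 10*9 = 125 + 90 = 215)
4³ - t = 4³ - 1*215 = 64 - 215 = -151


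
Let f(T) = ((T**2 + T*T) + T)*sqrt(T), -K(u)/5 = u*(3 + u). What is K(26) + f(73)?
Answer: -3770 + 10731*sqrt(73) ≈ 87916.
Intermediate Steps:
K(u) = -5*u*(3 + u)
f(T) = sqrt(T)*(T + 2*T**2) (f(T) = ((T**2 + T**2) + T)*sqrt(T) = (2*T**2 + T)*sqrt(T) = (T + 2*T**2)*sqrt(T) = sqrt(T)*(T + 2*T**2))
K(26) + f(73) = -5*26*(3 + 26) + 73**(3/2)*(1 + 2*73) = -5*26*29 + (73*sqrt(73))*(1 + 146) = -3770 + (73*sqrt(73))*147 = -3770 + 10731*sqrt(73)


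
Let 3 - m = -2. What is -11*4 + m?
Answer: -39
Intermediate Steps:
m = 5 (m = 3 - 1*(-2) = 3 + 2 = 5)
-11*4 + m = -11*4 + 5 = -44 + 5 = -39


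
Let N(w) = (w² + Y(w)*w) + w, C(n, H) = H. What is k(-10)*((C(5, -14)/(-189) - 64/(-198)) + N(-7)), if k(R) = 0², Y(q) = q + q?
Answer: 0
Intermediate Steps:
Y(q) = 2*q
k(R) = 0
N(w) = w + 3*w² (N(w) = (w² + (2*w)*w) + w = (w² + 2*w²) + w = 3*w² + w = w + 3*w²)
k(-10)*((C(5, -14)/(-189) - 64/(-198)) + N(-7)) = 0*((-14/(-189) - 64/(-198)) - 7*(1 + 3*(-7))) = 0*((-14*(-1/189) - 64*(-1/198)) - 7*(1 - 21)) = 0*((2/27 + 32/99) - 7*(-20)) = 0*(118/297 + 140) = 0*(41698/297) = 0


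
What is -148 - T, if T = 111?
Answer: -259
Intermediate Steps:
-148 - T = -148 - 1*111 = -148 - 111 = -259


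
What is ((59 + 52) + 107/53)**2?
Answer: 35880100/2809 ≈ 12773.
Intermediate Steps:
((59 + 52) + 107/53)**2 = (111 + 107*(1/53))**2 = (111 + 107/53)**2 = (5990/53)**2 = 35880100/2809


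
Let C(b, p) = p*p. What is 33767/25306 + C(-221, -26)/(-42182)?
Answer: 703626369/533728846 ≈ 1.3183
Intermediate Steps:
C(b, p) = p²
33767/25306 + C(-221, -26)/(-42182) = 33767/25306 + (-26)²/(-42182) = 33767*(1/25306) + 676*(-1/42182) = 33767/25306 - 338/21091 = 703626369/533728846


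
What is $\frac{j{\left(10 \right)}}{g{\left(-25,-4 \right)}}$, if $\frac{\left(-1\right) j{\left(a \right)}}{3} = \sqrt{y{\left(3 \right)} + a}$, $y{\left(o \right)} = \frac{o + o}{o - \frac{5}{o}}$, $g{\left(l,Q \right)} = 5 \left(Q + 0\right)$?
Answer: $\frac{3 \sqrt{58}}{40} \approx 0.57118$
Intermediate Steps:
$g{\left(l,Q \right)} = 5 Q$
$y{\left(o \right)} = \frac{2 o}{o - \frac{5}{o}}$
$j{\left(a \right)} = - 3 \sqrt{\frac{9}{2} + a}$ ($j{\left(a \right)} = - 3 \sqrt{\frac{2 \cdot 3^{2}}{-5 + 3^{2}} + a} = - 3 \sqrt{2 \cdot 9 \frac{1}{-5 + 9} + a} = - 3 \sqrt{2 \cdot 9 \cdot \frac{1}{4} + a} = - 3 \sqrt{\frac{9}{2} + a}$)
$\frac{j{\left(10 \right)}}{g{\left(-25,-4 \right)}} = \frac{\left(- \frac{3}{2}\right) \sqrt{18 + 4 \cdot 10}}{5 \left(-4\right)} = \frac{\left(- \frac{3}{2}\right) \sqrt{18 + 40}}{-20} = - \frac{3 \sqrt{58}}{2} \left(- \frac{1}{20}\right) = \frac{3 \sqrt{58}}{40}$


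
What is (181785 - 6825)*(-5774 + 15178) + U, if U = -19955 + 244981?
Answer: 1645548866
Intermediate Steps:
U = 225026
(181785 - 6825)*(-5774 + 15178) + U = (181785 - 6825)*(-5774 + 15178) + 225026 = 174960*9404 + 225026 = 1645323840 + 225026 = 1645548866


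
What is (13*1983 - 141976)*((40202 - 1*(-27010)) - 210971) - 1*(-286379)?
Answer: 16704650902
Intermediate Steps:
(13*1983 - 141976)*((40202 - 1*(-27010)) - 210971) - 1*(-286379) = (25779 - 141976)*((40202 + 27010) - 210971) + 286379 = -116197*(67212 - 210971) + 286379 = -116197*(-143759) + 286379 = 16704364523 + 286379 = 16704650902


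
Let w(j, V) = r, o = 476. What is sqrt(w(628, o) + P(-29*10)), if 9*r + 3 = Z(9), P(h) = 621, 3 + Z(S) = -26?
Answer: sqrt(5557)/3 ≈ 24.848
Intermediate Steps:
Z(S) = -29 (Z(S) = -3 - 26 = -29)
r = -32/9 (r = -1/3 + (1/9)*(-29) = -1/3 - 29/9 = -32/9 ≈ -3.5556)
w(j, V) = -32/9
sqrt(w(628, o) + P(-29*10)) = sqrt(-32/9 + 621) = sqrt(5557/9) = sqrt(5557)/3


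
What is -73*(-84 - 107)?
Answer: 13943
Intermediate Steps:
-73*(-84 - 107) = -73*(-191) = 13943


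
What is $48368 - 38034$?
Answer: $10334$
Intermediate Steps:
$48368 - 38034 = 10334$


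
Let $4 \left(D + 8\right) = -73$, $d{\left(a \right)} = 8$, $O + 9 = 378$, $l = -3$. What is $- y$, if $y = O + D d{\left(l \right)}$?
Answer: $-159$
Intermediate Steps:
$O = 369$ ($O = -9 + 378 = 369$)
$D = - \frac{105}{4}$ ($D = -8 + \frac{1}{4} \left(-73\right) = -8 - \frac{73}{4} = - \frac{105}{4} \approx -26.25$)
$y = 159$ ($y = 369 - 210 = 159$)
$- y = \left(-1\right) 159 = -159$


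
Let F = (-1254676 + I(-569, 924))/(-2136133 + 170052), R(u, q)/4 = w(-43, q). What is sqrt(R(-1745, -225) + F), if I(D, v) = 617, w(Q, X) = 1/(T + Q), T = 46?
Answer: sqrt(68575928137743)/5898243 ≈ 1.4040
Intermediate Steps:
w(Q, X) = 1/(46 + Q)
R(u, q) = 4/3 (R(u, q) = 4/(46 - 43) = 4/3)
F = 1254059/1966081 (F = (-1254676 + 617)/(-2136133 + 170052) = -1254059/(-1966081) = -1254059*(-1/1966081) = 1254059/1966081 ≈ 0.63785)
sqrt(R(-1745, -225) + F) = sqrt(4/3 + 1254059/1966081) = sqrt(11626501/5898243) = sqrt(68575928137743)/5898243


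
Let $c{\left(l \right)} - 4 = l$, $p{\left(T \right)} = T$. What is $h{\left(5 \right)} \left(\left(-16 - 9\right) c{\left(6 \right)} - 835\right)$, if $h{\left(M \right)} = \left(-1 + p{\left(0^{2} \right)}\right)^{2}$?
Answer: $-1085$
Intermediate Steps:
$c{\left(l \right)} = 4 + l$
$h{\left(M \right)} = 1$ ($h{\left(M \right)} = \left(-1 + 0^{2}\right)^{2} = \left(-1 + 0\right)^{2} = \left(-1\right)^{2} = 1$)
$h{\left(5 \right)} \left(\left(-16 - 9\right) c{\left(6 \right)} - 835\right) = 1 \left(\left(-16 - 9\right) \left(4 + 6\right) - 835\right) = 1 \left(\left(-25\right) 10 - 835\right) = 1 \left(-250 - 835\right) = 1 \left(-1085\right) = -1085$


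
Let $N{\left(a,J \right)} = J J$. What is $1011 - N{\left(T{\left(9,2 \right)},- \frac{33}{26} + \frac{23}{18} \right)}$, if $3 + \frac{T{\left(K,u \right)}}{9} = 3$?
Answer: $\frac{13839578}{13689} \approx 1011.0$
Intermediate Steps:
$T{\left(K,u \right)} = 0$ ($T{\left(K,u \right)} = -27 + 9 \cdot 3 = -27 + 27 = 0$)
$N{\left(a,J \right)} = J^{2}$
$1011 - N{\left(T{\left(9,2 \right)},- \frac{33}{26} + \frac{23}{18} \right)} = 1011 - \left(- \frac{33}{26} + \frac{23}{18}\right)^{2} = 1011 - \left(\frac{1}{117}\right)^{2} = 1011 - \frac{1}{13689} = \frac{13839578}{13689}$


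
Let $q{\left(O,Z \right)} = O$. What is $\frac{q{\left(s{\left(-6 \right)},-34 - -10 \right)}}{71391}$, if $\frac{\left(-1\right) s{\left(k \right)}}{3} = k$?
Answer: $\frac{6}{23797} \approx 0.00025213$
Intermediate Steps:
$s{\left(k \right)} = - 3 k$
$\frac{q{\left(s{\left(-6 \right)},-34 - -10 \right)}}{71391} = \frac{\left(-3\right) \left(-6\right)}{71391} = 18 \cdot \frac{1}{71391} = \frac{6}{23797}$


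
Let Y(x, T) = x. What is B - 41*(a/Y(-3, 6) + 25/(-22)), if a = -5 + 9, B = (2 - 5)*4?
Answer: 5891/66 ≈ 89.258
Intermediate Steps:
B = -12 (B = -3*4 = -12)
a = 4
B - 41*(a/Y(-3, 6) + 25/(-22)) = -12 - 41*(4/(-3) + 25/(-22)) = -12 - 41*(4*(-1/3) + 25*(-1/22)) = -12 - 41*(-4/3 - 25/22) = -12 - 41*(-163/66) = -12 + 6683/66 = 5891/66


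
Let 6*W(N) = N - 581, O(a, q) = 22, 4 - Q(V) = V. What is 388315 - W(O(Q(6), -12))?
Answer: 2330449/6 ≈ 3.8841e+5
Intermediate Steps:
Q(V) = 4 - V
W(N) = -581/6 + N/6 (W(N) = (N - 581)/6 = (-581 + N)/6 = -581/6 + N/6)
388315 - W(O(Q(6), -12)) = 388315 - (-581/6 + (⅙)*22) = 388315 - (-581/6 + 11/3) = 388315 - 1*(-559/6) = 388315 + 559/6 = 2330449/6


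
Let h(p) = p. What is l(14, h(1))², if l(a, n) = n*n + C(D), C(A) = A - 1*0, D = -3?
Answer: 4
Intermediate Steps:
C(A) = A (C(A) = A + 0 = A)
l(a, n) = -3 + n² (l(a, n) = n*n - 3 = n² - 3 = -3 + n²)
l(14, h(1))² = (-3 + 1²)² = (-3 + 1)² = (-2)² = 4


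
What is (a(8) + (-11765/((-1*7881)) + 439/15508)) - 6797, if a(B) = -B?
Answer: -831511307761/122218548 ≈ -6803.5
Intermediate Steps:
(a(8) + (-11765/((-1*7881)) + 439/15508)) - 6797 = (-1*8 + (-11765/((-1*7881)) + 439/15508)) - 6797 = (-8 + (-11765/(-7881) + 439*(1/15508))) - 6797 = (-8 + (-11765*(-1/7881) + 439/15508)) - 6797 = (-8 + (11765/7881 + 439/15508)) - 6797 = (-8 + 185911379/122218548) - 6797 = -791837005/122218548 - 6797 = -831511307761/122218548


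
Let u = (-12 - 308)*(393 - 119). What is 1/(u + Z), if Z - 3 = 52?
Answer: -1/87625 ≈ -1.1412e-5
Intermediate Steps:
Z = 55 (Z = 3 + 52 = 55)
u = -87680 (u = -320*274 = -87680)
1/(u + Z) = 1/(-87680 + 55) = 1/(-87625) = -1/87625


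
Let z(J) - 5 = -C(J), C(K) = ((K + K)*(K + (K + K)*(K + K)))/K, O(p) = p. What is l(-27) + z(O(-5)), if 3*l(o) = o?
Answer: -194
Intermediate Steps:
C(K) = 2*K + 8*K² (C(K) = ((2*K)*(K + (2*K)*(2*K)))/K = ((2*K)*(K + 4*K²))/K = (2*K*(K + 4*K²))/K = 2*K + 8*K²)
z(J) = 5 - 2*J*(1 + 4*J)
l(o) = o/3
l(-27) + z(O(-5)) = (⅓)*(-27) + (5 - 2*(-5)*(1 + 4*(-5))) = -9 + (5 - 2*(-5)*(1 - 20)) = -9 + (5 - 2*(-5)*(-19)) = -9 + (5 - 190) = -9 - 185 = -194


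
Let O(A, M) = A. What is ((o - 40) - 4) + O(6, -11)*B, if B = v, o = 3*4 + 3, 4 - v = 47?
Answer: -287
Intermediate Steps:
v = -43 (v = 4 - 1*47 = 4 - 47 = -43)
o = 15 (o = 12 + 3 = 15)
B = -43
((o - 40) - 4) + O(6, -11)*B = ((15 - 40) - 4) + 6*(-43) = (-25 - 4) - 258 = -29 - 258 = -287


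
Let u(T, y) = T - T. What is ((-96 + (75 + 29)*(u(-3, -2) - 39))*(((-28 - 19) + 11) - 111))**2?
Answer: 372519798336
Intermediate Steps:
u(T, y) = 0
((-96 + (75 + 29)*(u(-3, -2) - 39))*(((-28 - 19) + 11) - 111))**2 = ((-96 + (75 + 29)*(0 - 39))*(((-28 - 19) + 11) - 111))**2 = ((-96 + 104*(-39))*((-47 + 11) - 111))**2 = ((-96 - 4056)*(-36 - 111))**2 = (-4152*(-147))**2 = 610344**2 = 372519798336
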